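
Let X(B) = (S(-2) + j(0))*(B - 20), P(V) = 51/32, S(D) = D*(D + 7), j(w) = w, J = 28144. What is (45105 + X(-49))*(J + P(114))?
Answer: 41245678905/32 ≈ 1.2889e+9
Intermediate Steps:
S(D) = D*(7 + D)
P(V) = 51/32 (P(V) = 51*(1/32) = 51/32)
X(B) = 200 - 10*B (X(B) = (-2*(7 - 2) + 0)*(B - 20) = (-2*5 + 0)*(-20 + B) = (-10 + 0)*(-20 + B) = -10*(-20 + B) = 200 - 10*B)
(45105 + X(-49))*(J + P(114)) = (45105 + (200 - 10*(-49)))*(28144 + 51/32) = (45105 + (200 + 490))*(900659/32) = (45105 + 690)*(900659/32) = 45795*(900659/32) = 41245678905/32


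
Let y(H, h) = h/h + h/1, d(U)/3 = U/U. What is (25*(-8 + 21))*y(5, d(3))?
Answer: 1300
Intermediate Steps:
d(U) = 3 (d(U) = 3*(U/U) = 3*1 = 3)
y(H, h) = 1 + h (y(H, h) = 1 + h*1 = 1 + h)
(25*(-8 + 21))*y(5, d(3)) = (25*(-8 + 21))*(1 + 3) = (25*13)*4 = 325*4 = 1300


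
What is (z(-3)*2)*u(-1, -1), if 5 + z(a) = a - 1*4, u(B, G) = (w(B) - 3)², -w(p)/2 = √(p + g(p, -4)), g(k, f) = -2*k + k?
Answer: -216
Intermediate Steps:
g(k, f) = -k
w(p) = 0 (w(p) = -2*√(p - p) = -2*√0 = -2*0 = 0)
u(B, G) = 9 (u(B, G) = (0 - 3)² = (-3)² = 9)
z(a) = -9 + a (z(a) = -5 + (a - 1*4) = -5 + (a - 4) = -5 + (-4 + a) = -9 + a)
(z(-3)*2)*u(-1, -1) = ((-9 - 3)*2)*9 = -12*2*9 = -24*9 = -216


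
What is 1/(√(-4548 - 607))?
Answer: -I*√5155/5155 ≈ -0.013928*I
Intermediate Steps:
1/(√(-4548 - 607)) = 1/(√(-5155)) = 1/(I*√5155) = -I*√5155/5155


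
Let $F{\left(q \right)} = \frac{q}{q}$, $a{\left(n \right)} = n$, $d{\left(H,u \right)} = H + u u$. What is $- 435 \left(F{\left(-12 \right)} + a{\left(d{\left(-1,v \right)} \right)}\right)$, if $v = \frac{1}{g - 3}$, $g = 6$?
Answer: $- \frac{145}{3} \approx -48.333$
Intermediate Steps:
$v = \frac{1}{3}$ ($v = \frac{1}{6 - 3} = \frac{1}{3} \approx 0.33333$)
$d{\left(H,u \right)} = H + u^{2}$
$F{\left(q \right)} = 1$
$- 435 \left(F{\left(-12 \right)} + a{\left(d{\left(-1,v \right)} \right)}\right) = - 435 \left(1 - \left(1 - \left(\frac{1}{3}\right)^{2}\right)\right) = - 435 \left(1 + \left(-1 + \frac{1}{9}\right)\right) = - 435 \left(1 - \frac{8}{9}\right) = \left(-435\right) \frac{1}{9} = - \frac{145}{3}$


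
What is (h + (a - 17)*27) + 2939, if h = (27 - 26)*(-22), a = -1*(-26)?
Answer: 3160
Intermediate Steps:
a = 26
h = -22 (h = 1*(-22) = -22)
(h + (a - 17)*27) + 2939 = (-22 + (26 - 17)*27) + 2939 = (-22 + 9*27) + 2939 = (-22 + 243) + 2939 = 221 + 2939 = 3160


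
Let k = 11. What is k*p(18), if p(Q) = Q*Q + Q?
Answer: 3762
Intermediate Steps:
p(Q) = Q + Q**2 (p(Q) = Q**2 + Q = Q + Q**2)
k*p(18) = 11*(18*(1 + 18)) = 11*(18*19) = 11*342 = 3762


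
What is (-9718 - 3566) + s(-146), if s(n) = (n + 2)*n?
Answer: 7740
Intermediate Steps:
s(n) = n*(2 + n) (s(n) = (2 + n)*n = n*(2 + n))
(-9718 - 3566) + s(-146) = (-9718 - 3566) - 146*(2 - 146) = -13284 - 146*(-144) = -13284 + 21024 = 7740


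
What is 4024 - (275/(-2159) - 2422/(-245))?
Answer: 303336171/75565 ≈ 4014.2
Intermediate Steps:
4024 - (275/(-2159) - 2422/(-245)) = 4024 - (275*(-1/2159) - 2422*(-1/245)) = 4024 - (-275/2159 + 346/35) = 4024 - 1*737389/75565 = 4024 - 737389/75565 = 303336171/75565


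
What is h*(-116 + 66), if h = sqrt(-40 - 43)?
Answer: -50*I*sqrt(83) ≈ -455.52*I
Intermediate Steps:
h = I*sqrt(83) (h = sqrt(-83) = I*sqrt(83) ≈ 9.1104*I)
h*(-116 + 66) = (I*sqrt(83))*(-116 + 66) = (I*sqrt(83))*(-50) = -50*I*sqrt(83)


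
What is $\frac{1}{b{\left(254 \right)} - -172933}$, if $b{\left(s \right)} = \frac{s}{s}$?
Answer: $\frac{1}{172934} \approx 5.7826 \cdot 10^{-6}$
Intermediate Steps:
$b{\left(s \right)} = 1$
$\frac{1}{b{\left(254 \right)} - -172933} = \frac{1}{1 - -172933} = \frac{1}{1 + 172933} = \frac{1}{172934}$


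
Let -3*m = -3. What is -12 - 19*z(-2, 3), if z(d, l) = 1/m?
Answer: -31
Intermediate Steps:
m = 1 (m = -⅓*(-3) = 1)
z(d, l) = 1 (z(d, l) = 1/1 = 1)
-12 - 19*z(-2, 3) = -12 - 19*1 = -12 - 19 = -31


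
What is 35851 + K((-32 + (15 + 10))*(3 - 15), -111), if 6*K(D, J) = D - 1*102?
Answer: 35848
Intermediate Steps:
K(D, J) = -17 + D/6 (K(D, J) = (D - 1*102)/6 = (D - 102)/6 = (-102 + D)/6 = -17 + D/6)
35851 + K((-32 + (15 + 10))*(3 - 15), -111) = 35851 + (-17 + ((-32 + (15 + 10))*(3 - 15))/6) = 35851 + (-17 + ((-32 + 25)*(-12))/6) = 35851 + (-17 + (-7*(-12))/6) = 35851 + (-17 + (⅙)*84) = 35851 + (-17 + 14) = 35851 - 3 = 35848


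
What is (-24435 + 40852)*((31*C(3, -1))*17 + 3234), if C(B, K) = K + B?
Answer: 70396096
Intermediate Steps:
C(B, K) = B + K
(-24435 + 40852)*((31*C(3, -1))*17 + 3234) = (-24435 + 40852)*((31*(3 - 1))*17 + 3234) = 16417*((31*2)*17 + 3234) = 16417*(62*17 + 3234) = 16417*(1054 + 3234) = 16417*4288 = 70396096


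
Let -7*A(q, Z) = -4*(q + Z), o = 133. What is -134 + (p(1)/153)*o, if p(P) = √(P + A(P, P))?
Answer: -134 + 19*√105/153 ≈ -132.73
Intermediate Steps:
A(q, Z) = 4*Z/7 + 4*q/7 (A(q, Z) = -(-4)*(q + Z)/7 = -(-4)*(Z + q)/7 = -(-4*Z - 4*q)/7 = 4*Z/7 + 4*q/7)
p(P) = √105*√P/7 (p(P) = √(P + (4*P/7 + 4*P/7)) = √(P + 8*P/7) = √(15*P/7) = √105*√P/7)
-134 + (p(1)/153)*o = -134 + ((√105*√1/7)/153)*133 = -134 + (((⅐)*√105*1)*(1/153))*133 = -134 + ((√105/7)*(1/153))*133 = -134 + (√105/1071)*133 = -134 + 19*√105/153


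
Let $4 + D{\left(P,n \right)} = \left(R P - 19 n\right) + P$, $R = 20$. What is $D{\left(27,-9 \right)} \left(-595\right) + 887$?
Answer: $-435843$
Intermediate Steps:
$D{\left(P,n \right)} = -4 - 19 n + 21 P$ ($D{\left(P,n \right)} = -4 + \left(\left(20 P - 19 n\right) + P\right) = -4 + \left(\left(- 19 n + 20 P\right) + P\right) = -4 + \left(- 19 n + 21 P\right) = -4 - 19 n + 21 P$)
$D{\left(27,-9 \right)} \left(-595\right) + 887 = \left(-4 - -171 + 21 \cdot 27\right) \left(-595\right) + 887 = \left(-4 + 171 + 567\right) \left(-595\right) + 887 = 734 \left(-595\right) + 887 = -436730 + 887 = -435843$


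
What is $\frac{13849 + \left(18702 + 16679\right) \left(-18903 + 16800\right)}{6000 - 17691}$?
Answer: $\frac{74392394}{11691} \approx 6363.2$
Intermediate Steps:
$\frac{13849 + \left(18702 + 16679\right) \left(-18903 + 16800\right)}{6000 - 17691} = \frac{13849 + 35381 \left(-2103\right)}{-11691} = \left(13849 - 74406243\right) \left(- \frac{1}{11691}\right) = \left(-74392394\right) \left(- \frac{1}{11691}\right) = \frac{74392394}{11691}$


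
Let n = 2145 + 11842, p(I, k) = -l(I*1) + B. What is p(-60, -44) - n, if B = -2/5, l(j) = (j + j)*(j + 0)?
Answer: -105937/5 ≈ -21187.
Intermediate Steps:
l(j) = 2*j² (l(j) = (2*j)*j = 2*j²)
B = -⅖ (B = -2*⅕ = -⅖ ≈ -0.40000)
p(I, k) = -⅖ - 2*I² (p(I, k) = -2*(I*1)² - ⅖ = -2*I² - ⅖ = -⅖ - 2*I²)
n = 13987
p(-60, -44) - n = (-⅖ - 2*(-60)²) - 1*13987 = (-⅖ - 2*3600) - 13987 = (-⅖ - 7200) - 13987 = -36002/5 - 13987 = -105937/5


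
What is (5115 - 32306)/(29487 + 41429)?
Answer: -27191/70916 ≈ -0.38343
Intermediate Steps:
(5115 - 32306)/(29487 + 41429) = -27191/70916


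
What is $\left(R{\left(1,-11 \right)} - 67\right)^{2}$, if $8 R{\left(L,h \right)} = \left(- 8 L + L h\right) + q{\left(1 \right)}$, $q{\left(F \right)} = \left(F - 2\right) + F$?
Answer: $\frac{308025}{64} \approx 4812.9$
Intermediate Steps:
$q{\left(F \right)} = -2 + 2 F$ ($q{\left(F \right)} = \left(-2 + F\right) + F = -2 + 2 F$)
$R{\left(L,h \right)} = - L + \frac{L h}{8}$ ($R{\left(L,h \right)} = \frac{\left(- 8 L + L h\right) + \left(-2 + 2 \cdot 1\right)}{8} = \frac{\left(- 8 L + L h\right) + \left(-2 + 2\right)}{8} = \frac{\left(- 8 L + L h\right) + 0}{8} = \frac{- 8 L + L h}{8} = - L + \frac{L h}{8}$)
$\left(R{\left(1,-11 \right)} - 67\right)^{2} = \left(\frac{1}{8} \cdot 1 \left(-8 - 11\right) - 67\right)^{2} = \left(\frac{1}{8} \cdot 1 \left(-19\right) - 67\right)^{2} = \left(- \frac{19}{8} - 67\right)^{2} = \left(- \frac{555}{8}\right)^{2} = \frac{308025}{64}$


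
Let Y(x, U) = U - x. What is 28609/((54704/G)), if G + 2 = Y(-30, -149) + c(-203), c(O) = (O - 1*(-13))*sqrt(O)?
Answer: -3461689/54704 - 2717855*I*sqrt(203)/27352 ≈ -63.28 - 1415.7*I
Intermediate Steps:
c(O) = sqrt(O)*(13 + O) (c(O) = (O + 13)*sqrt(O) = (13 + O)*sqrt(O) = sqrt(O)*(13 + O))
G = -121 - 190*I*sqrt(203) (G = -2 + ((-149 - 1*(-30)) + sqrt(-203)*(13 - 203)) = -2 + ((-149 + 30) + (I*sqrt(203))*(-190)) = -2 + (-119 - 190*I*sqrt(203)) = -121 - 190*I*sqrt(203) ≈ -121.0 - 2707.1*I)
28609/((54704/G)) = 28609/((54704/(-121 - 190*I*sqrt(203)))) = 28609*(-121/54704 - 95*I*sqrt(203)/27352) = -3461689/54704 - 2717855*I*sqrt(203)/27352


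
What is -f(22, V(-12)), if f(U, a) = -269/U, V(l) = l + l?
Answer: 269/22 ≈ 12.227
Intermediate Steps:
V(l) = 2*l
-f(22, V(-12)) = -(-269)/22 = -1*(-269/22) = 269/22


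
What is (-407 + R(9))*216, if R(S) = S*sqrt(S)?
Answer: -82080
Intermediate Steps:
R(S) = S**(3/2)
(-407 + R(9))*216 = (-407 + 9**(3/2))*216 = (-407 + 27)*216 = -380*216 = -82080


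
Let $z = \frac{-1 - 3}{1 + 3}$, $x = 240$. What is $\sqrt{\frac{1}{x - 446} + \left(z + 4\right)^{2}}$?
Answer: $\frac{\sqrt{381718}}{206} \approx 2.9992$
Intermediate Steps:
$z = -1$ ($z = - \frac{4}{4} = \left(-4\right) \frac{1}{4} = -1$)
$\sqrt{\frac{1}{x - 446} + \left(z + 4\right)^{2}} = \sqrt{\frac{1}{240 - 446} + \left(-1 + 4\right)^{2}} = \sqrt{\frac{1}{-206} + 3^{2}} = \sqrt{- \frac{1}{206} + 9} = \sqrt{\frac{1853}{206}} = \frac{\sqrt{381718}}{206}$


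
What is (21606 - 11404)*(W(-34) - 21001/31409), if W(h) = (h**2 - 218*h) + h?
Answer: 2734374777810/31409 ≈ 8.7057e+7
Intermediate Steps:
W(h) = h**2 - 217*h
(21606 - 11404)*(W(-34) - 21001/31409) = (21606 - 11404)*(-34*(-217 - 34) - 21001/31409) = 10202*(-34*(-251) - 21001*1/31409) = 10202*(8534 - 21001/31409) = 10202*(268023405/31409) = 2734374777810/31409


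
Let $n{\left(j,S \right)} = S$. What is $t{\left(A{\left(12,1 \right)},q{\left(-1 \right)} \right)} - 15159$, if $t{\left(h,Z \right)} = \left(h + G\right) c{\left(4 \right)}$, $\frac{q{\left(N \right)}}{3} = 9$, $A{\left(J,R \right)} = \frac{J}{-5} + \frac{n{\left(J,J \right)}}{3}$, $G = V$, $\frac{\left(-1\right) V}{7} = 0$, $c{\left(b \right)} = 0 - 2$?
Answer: $- \frac{75811}{5} \approx -15162.0$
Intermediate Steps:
$c{\left(b \right)} = -2$
$V = 0$ ($V = \left(-7\right) 0 = 0$)
$G = 0$
$A{\left(J,R \right)} = \frac{2 J}{15}$ ($A{\left(J,R \right)} = \frac{J}{-5} + \frac{J}{3} = J \left(- \frac{1}{5}\right) + J \frac{1}{3} = - \frac{J}{5} + \frac{J}{3} = \frac{2 J}{15}$)
$q{\left(N \right)} = 27$ ($q{\left(N \right)} = 3 \cdot 9 = 27$)
$t{\left(h,Z \right)} = - 2 h$ ($t{\left(h,Z \right)} = \left(h + 0\right) \left(-2\right) = h \left(-2\right) = - 2 h$)
$t{\left(A{\left(12,1 \right)},q{\left(-1 \right)} \right)} - 15159 = - 2 \cdot \frac{2}{15} \cdot 12 - 15159 = \left(-2\right) \frac{8}{5} - 15159 = - \frac{16}{5} - 15159 = - \frac{75811}{5}$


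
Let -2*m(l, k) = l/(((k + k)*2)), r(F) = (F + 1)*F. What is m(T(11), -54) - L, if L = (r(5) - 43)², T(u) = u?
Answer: -72997/432 ≈ -168.97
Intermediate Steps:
r(F) = F*(1 + F) (r(F) = (1 + F)*F = F*(1 + F))
m(l, k) = -l/(8*k) (m(l, k) = -l/(2*((k + k)*2)) = -l/(2*((2*k)*2)) = -l/(2*(4*k)) = -l*1/(4*k)/2 = -l/(8*k))
L = 169 (L = (5*(1 + 5) - 43)² = (5*6 - 43)² = (30 - 43)² = (-13)² = 169)
m(T(11), -54) - L = -⅛*11/(-54) - 1*169 = -⅛*11*(-1/54) - 169 = 11/432 - 169 = -72997/432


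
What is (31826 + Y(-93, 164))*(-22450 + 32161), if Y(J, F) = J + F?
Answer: 309751767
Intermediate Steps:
Y(J, F) = F + J
(31826 + Y(-93, 164))*(-22450 + 32161) = (31826 + (164 - 93))*(-22450 + 32161) = (31826 + 71)*9711 = 31897*9711 = 309751767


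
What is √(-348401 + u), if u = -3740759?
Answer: 2*I*√1022290 ≈ 2022.2*I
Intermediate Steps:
√(-348401 + u) = √(-348401 - 3740759) = √(-4089160) = 2*I*√1022290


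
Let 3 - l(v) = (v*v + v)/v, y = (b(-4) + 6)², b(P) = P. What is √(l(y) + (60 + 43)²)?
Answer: √10607 ≈ 102.99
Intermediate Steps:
y = 4 (y = (-4 + 6)² = 2² = 4)
l(v) = 3 - (v + v²)/v (l(v) = 3 - (v*v + v)/v = 3 - (v² + v)/v = 3 - (v + v²)/v)
√(l(y) + (60 + 43)²) = √((2 - 1*4) + (60 + 43)²) = √((2 - 4) + 103²) = √(-2 + 10609) = √10607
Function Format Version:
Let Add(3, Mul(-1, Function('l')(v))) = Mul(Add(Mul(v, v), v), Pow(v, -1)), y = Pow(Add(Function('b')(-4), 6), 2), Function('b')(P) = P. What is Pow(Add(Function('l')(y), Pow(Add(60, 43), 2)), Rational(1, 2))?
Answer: Pow(10607, Rational(1, 2)) ≈ 102.99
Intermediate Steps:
y = 4 (y = Pow(Add(-4, 6), 2) = Pow(2, 2) = 4)
Function('l')(v) = Add(3, Mul(-1, Pow(v, -1), Add(v, Pow(v, 2)))) (Function('l')(v) = Add(3, Mul(-1, Mul(Add(Mul(v, v), v), Pow(v, -1)))) = Add(3, Mul(-1, Mul(Add(Pow(v, 2), v), Pow(v, -1)))) = Add(3, Mul(-1, Mul(Add(v, Pow(v, 2)), Pow(v, -1)))) = Add(3, Mul(-1, Mul(Pow(v, -1), Add(v, Pow(v, 2))))) = Add(3, Mul(-1, Pow(v, -1), Add(v, Pow(v, 2)))))
Pow(Add(Function('l')(y), Pow(Add(60, 43), 2)), Rational(1, 2)) = Pow(Add(Add(2, Mul(-1, 4)), Pow(Add(60, 43), 2)), Rational(1, 2)) = Pow(Add(Add(2, -4), Pow(103, 2)), Rational(1, 2)) = Pow(Add(-2, 10609), Rational(1, 2)) = Pow(10607, Rational(1, 2))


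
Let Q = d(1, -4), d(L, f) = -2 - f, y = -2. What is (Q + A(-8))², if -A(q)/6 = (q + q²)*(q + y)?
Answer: 11303044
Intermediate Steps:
A(q) = -6*(-2 + q)*(q + q²) (A(q) = -6*(q + q²)*(q - 2) = -6*(q + q²)*(-2 + q) = -6*(-2 + q)*(q + q²))
Q = 2 (Q = -2 - 1*(-4) = -2 + 4 = 2)
(Q + A(-8))² = (2 + 6*(-8)*(2 - 8 - 1*(-8)²))² = (2 + 6*(-8)*(2 - 8 - 1*64))² = (2 + 6*(-8)*(2 - 8 - 64))² = (2 + 6*(-8)*(-70))² = (2 + 3360)² = 3362² = 11303044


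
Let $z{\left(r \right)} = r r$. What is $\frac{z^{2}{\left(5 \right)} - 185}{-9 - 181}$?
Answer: $- \frac{44}{19} \approx -2.3158$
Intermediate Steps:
$z{\left(r \right)} = r^{2}$
$\frac{z^{2}{\left(5 \right)} - 185}{-9 - 181} = \frac{\left(5^{2}\right)^{2} - 185}{-9 - 181} = \frac{25^{2} - 185}{-190} = \left(625 - 185\right) \left(- \frac{1}{190}\right) = 440 \left(- \frac{1}{190}\right) = - \frac{44}{19}$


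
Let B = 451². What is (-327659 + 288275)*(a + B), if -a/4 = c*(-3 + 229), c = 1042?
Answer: 29087722728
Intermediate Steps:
B = 203401
a = -941968 (a = -4168*(-3 + 229) = -4168*226 = -4*235492 = -941968)
(-327659 + 288275)*(a + B) = (-327659 + 288275)*(-941968 + 203401) = -39384*(-738567) = 29087722728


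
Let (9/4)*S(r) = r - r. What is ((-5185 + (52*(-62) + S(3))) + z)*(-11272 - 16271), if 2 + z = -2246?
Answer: 293525751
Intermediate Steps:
z = -2248 (z = -2 - 2246 = -2248)
S(r) = 0 (S(r) = 4*(r - r)/9 = (4/9)*0 = 0)
((-5185 + (52*(-62) + S(3))) + z)*(-11272 - 16271) = ((-5185 + (52*(-62) + 0)) - 2248)*(-11272 - 16271) = ((-5185 + (-3224 + 0)) - 2248)*(-27543) = ((-5185 - 3224) - 2248)*(-27543) = (-8409 - 2248)*(-27543) = -10657*(-27543) = 293525751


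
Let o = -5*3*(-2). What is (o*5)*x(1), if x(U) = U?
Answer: 150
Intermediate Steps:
o = 30 (o = -15*(-2) = 30)
(o*5)*x(1) = (30*5)*1 = 150*1 = 150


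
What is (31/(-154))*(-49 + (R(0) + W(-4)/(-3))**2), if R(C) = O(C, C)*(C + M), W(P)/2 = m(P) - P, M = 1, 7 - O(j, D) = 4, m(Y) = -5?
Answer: 4960/693 ≈ 7.1573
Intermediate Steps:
O(j, D) = 3 (O(j, D) = 7 - 1*4 = 7 - 4 = 3)
W(P) = -10 - 2*P (W(P) = 2*(-5 - P) = -10 - 2*P)
R(C) = 3 + 3*C (R(C) = 3*(C + 1) = 3*(1 + C) = 3 + 3*C)
(31/(-154))*(-49 + (R(0) + W(-4)/(-3))**2) = (31/(-154))*(-49 + ((3 + 3*0) + (-10 - 2*(-4))/(-3))**2) = (31*(-1/154))*(-49 + ((3 + 0) + (-10 + 8)*(-1/3))**2) = -31*(-49 + (3 - 2*(-1/3))**2)/154 = -31*(-49 + (3 + 2/3)**2)/154 = -31*(-49 + (11/3)**2)/154 = -31*(-49 + 121/9)/154 = -31/154*(-320/9) = 4960/693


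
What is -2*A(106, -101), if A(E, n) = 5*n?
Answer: 1010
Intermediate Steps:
-2*A(106, -101) = -10*(-101) = -2*(-505) = 1010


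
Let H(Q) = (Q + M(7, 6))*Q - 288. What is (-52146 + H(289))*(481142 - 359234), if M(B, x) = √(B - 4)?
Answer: 3789753996 + 35231412*√3 ≈ 3.8508e+9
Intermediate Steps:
M(B, x) = √(-4 + B)
H(Q) = -288 + Q*(Q + √3) (H(Q) = (Q + √(-4 + 7))*Q - 288 = (Q + √3)*Q - 288 = Q*(Q + √3) - 288 = -288 + Q*(Q + √3))
(-52146 + H(289))*(481142 - 359234) = (-52146 + (-288 + 289² + 289*√3))*(481142 - 359234) = (-52146 + (-288 + 83521 + 289*√3))*121908 = (-52146 + (83233 + 289*√3))*121908 = (31087 + 289*√3)*121908 = 3789753996 + 35231412*√3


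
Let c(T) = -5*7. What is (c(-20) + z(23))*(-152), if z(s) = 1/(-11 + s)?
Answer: 15922/3 ≈ 5307.3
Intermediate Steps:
c(T) = -35
(c(-20) + z(23))*(-152) = (-35 + 1/(-11 + 23))*(-152) = (-35 + 1/12)*(-152) = -419/12*(-152) = 15922/3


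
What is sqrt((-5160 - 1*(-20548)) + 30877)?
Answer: sqrt(46265) ≈ 215.09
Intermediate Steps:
sqrt((-5160 - 1*(-20548)) + 30877) = sqrt((-5160 + 20548) + 30877) = sqrt(15388 + 30877) = sqrt(46265)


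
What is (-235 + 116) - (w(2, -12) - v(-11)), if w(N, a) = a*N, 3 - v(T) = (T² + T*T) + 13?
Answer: -347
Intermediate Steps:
v(T) = -10 - 2*T² (v(T) = 3 - ((T² + T*T) + 13) = 3 - ((T² + T²) + 13) = 3 - (2*T² + 13) = 3 - (13 + 2*T²) = 3 + (-13 - 2*T²) = -10 - 2*T²)
w(N, a) = N*a
(-235 + 116) - (w(2, -12) - v(-11)) = (-235 + 116) - (2*(-12) - (-10 - 2*(-11)²)) = -119 - (-24 - (-10 - 2*121)) = -119 - (-24 - (-10 - 242)) = -119 - (-24 - 1*(-252)) = -119 - (-24 + 252) = -119 - 1*228 = -119 - 228 = -347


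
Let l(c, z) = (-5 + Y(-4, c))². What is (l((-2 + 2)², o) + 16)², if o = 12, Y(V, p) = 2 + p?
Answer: 625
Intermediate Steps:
l(c, z) = (-3 + c)² (l(c, z) = (-5 + (2 + c))² = (-3 + c)²)
(l((-2 + 2)², o) + 16)² = ((-3 + (-2 + 2)²)² + 16)² = ((-3 + 0²)² + 16)² = ((-3 + 0)² + 16)² = ((-3)² + 16)² = (9 + 16)² = 25² = 625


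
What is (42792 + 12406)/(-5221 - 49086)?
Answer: -5018/4937 ≈ -1.0164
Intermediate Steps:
(42792 + 12406)/(-5221 - 49086) = 55198/(-54307) = 55198*(-1/54307) = -5018/4937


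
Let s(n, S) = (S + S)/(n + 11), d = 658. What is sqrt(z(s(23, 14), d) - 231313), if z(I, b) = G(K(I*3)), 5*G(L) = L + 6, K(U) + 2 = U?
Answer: 7*I*sqrt(1364267)/17 ≈ 480.95*I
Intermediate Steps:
K(U) = -2 + U
s(n, S) = 2*S/(11 + n) (s(n, S) = (2*S)/(11 + n) = 2*S/(11 + n))
G(L) = 6/5 + L/5 (G(L) = (L + 6)/5 = (6 + L)/5 = 6/5 + L/5)
z(I, b) = 4/5 + 3*I/5 (z(I, b) = 6/5 + (-2 + I*3)/5 = 6/5 + (-2 + 3*I)/5 = 6/5 + (-2/5 + 3*I/5) = 4/5 + 3*I/5)
sqrt(z(s(23, 14), d) - 231313) = sqrt((4/5 + 3*(2*14/(11 + 23))/5) - 231313) = sqrt((4/5 + 3*(2*14/34)/5) - 231313) = sqrt((4/5 + 3*(2*14*(1/34))/5) - 231313) = sqrt((4/5 + (3/5)*(14/17)) - 231313) = sqrt((4/5 + 42/85) - 231313) = sqrt(22/17 - 231313) = sqrt(-3932299/17) = 7*I*sqrt(1364267)/17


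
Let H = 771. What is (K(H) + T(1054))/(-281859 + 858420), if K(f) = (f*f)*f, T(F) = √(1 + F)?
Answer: 152771337/192187 + √1055/576561 ≈ 794.91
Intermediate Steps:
K(f) = f³ (K(f) = f²*f = f³)
(K(H) + T(1054))/(-281859 + 858420) = (771³ + √(1 + 1054))/(-281859 + 858420) = (458314011 + √1055)/576561 = (458314011 + √1055)*(1/576561) = 152771337/192187 + √1055/576561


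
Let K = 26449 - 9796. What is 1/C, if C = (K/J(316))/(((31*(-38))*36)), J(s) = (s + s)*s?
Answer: -2823128832/5551 ≈ -5.0858e+5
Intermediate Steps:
K = 16653
J(s) = 2*s**2 (J(s) = (2*s)*s = 2*s**2)
C = -5551/2823128832 (C = (16653/((2*316**2)))/(((31*(-38))*36)) = (16653/((2*99856)))/((-1178*36)) = (16653/199712)/(-42408) = (16653*(1/199712))*(-1/42408) = (16653/199712)*(-1/42408) = -5551/2823128832 ≈ -1.9663e-6)
1/C = 1/(-5551/2823128832) = -2823128832/5551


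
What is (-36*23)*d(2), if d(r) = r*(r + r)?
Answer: -6624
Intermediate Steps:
d(r) = 2*r**2 (d(r) = r*(2*r) = 2*r**2)
(-36*23)*d(2) = (-36*23)*(2*2**2) = -1656*4 = -828*8 = -6624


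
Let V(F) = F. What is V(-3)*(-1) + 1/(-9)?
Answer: 26/9 ≈ 2.8889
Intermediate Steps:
V(-3)*(-1) + 1/(-9) = -3*(-1) + 1/(-9) = 3 - ⅑ = 26/9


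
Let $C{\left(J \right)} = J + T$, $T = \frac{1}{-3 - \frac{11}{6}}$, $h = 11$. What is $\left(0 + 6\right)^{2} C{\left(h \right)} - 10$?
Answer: $\frac{10978}{29} \approx 378.55$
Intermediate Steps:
$T = - \frac{6}{29}$ ($T = \frac{1}{-3 - \frac{11}{6}} = \frac{1}{- \frac{29}{6}} = - \frac{6}{29} \approx -0.2069$)
$C{\left(J \right)} = - \frac{6}{29} + J$ ($C{\left(J \right)} = J - \frac{6}{29} = - \frac{6}{29} + J$)
$\left(0 + 6\right)^{2} C{\left(h \right)} - 10 = \left(0 + 6\right)^{2} \left(- \frac{6}{29} + 11\right) - 10 = 6^{2} \cdot \frac{313}{29} - 10 = 36 \cdot \frac{313}{29} - 10 = \frac{11268}{29} - 10 = \frac{10978}{29}$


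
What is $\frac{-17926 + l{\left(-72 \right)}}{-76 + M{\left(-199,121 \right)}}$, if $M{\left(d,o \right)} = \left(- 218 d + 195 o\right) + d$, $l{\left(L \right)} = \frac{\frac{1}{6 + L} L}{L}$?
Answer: $- \frac{1183117}{4402332} \approx -0.26875$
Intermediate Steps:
$l{\left(L \right)} = \frac{1}{6 + L}$ ($l{\left(L \right)} = \frac{L \frac{1}{6 + L}}{L} = \frac{1}{6 + L}$)
$M{\left(d,o \right)} = - 217 d + 195 o$
$\frac{-17926 + l{\left(-72 \right)}}{-76 + M{\left(-199,121 \right)}} = \frac{-17926 + \frac{1}{6 - 72}}{-76 + \left(\left(-217\right) \left(-199\right) + 195 \cdot 121\right)} = \frac{-17926 + \frac{1}{-66}}{-76 + \left(43183 + 23595\right)} = \frac{-17926 - \frac{1}{66}}{-76 + 66778} = - \frac{1183117}{66 \cdot 66702} = \left(- \frac{1183117}{66}\right) \frac{1}{66702} = - \frac{1183117}{4402332}$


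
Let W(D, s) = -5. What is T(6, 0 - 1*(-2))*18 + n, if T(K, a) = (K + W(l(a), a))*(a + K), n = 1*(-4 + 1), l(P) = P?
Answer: 141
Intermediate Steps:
n = -3 (n = 1*(-3) = -3)
T(K, a) = (-5 + K)*(K + a) (T(K, a) = (K - 5)*(a + K) = (-5 + K)*(K + a))
T(6, 0 - 1*(-2))*18 + n = (6**2 - 5*6 - 5*(0 - 1*(-2)) + 6*(0 - 1*(-2)))*18 - 3 = (36 - 30 - 5*(0 + 2) + 6*(0 + 2))*18 - 3 = (36 - 30 - 5*2 + 6*2)*18 - 3 = (36 - 30 - 10 + 12)*18 - 3 = 8*18 - 3 = 144 - 3 = 141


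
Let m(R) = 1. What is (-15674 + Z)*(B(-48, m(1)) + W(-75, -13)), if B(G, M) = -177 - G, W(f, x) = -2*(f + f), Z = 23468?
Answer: 1332774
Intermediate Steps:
W(f, x) = -4*f
(-15674 + Z)*(B(-48, m(1)) + W(-75, -13)) = (-15674 + 23468)*((-177 - 1*(-48)) - 4*(-75)) = 7794*((-177 + 48) + 300) = 7794*(-129 + 300) = 7794*171 = 1332774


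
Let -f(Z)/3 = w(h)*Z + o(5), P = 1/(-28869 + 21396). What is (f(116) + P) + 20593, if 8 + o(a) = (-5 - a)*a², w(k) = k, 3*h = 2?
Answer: 157941854/7473 ≈ 21135.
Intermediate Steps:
h = ⅔ (h = (⅓)*2 = ⅔ ≈ 0.66667)
o(a) = -8 + a²*(-5 - a) (o(a) = -8 + (-5 - a)*a² = -8 + a²*(-5 - a))
P = -1/7473 (P = 1/(-7473) = -1/7473 ≈ -0.00013381)
f(Z) = 774 - 2*Z (f(Z) = -3*(2*Z/3 + (-8 - 1*5³ - 5*5²)) = -3*(2*Z/3 + (-8 - 1*125 - 5*25)) = -3*(2*Z/3 + (-8 - 125 - 125)) = -3*(2*Z/3 - 258) = -3*(-258 + 2*Z/3) = 774 - 2*Z)
(f(116) + P) + 20593 = ((774 - 2*116) - 1/7473) + 20593 = ((774 - 232) - 1/7473) + 20593 = (542 - 1/7473) + 20593 = 4050365/7473 + 20593 = 157941854/7473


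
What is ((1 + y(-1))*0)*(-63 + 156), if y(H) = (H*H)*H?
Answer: 0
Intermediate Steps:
y(H) = H**3 (y(H) = H**2*H = H**3)
((1 + y(-1))*0)*(-63 + 156) = ((1 + (-1)**3)*0)*(-63 + 156) = ((1 - 1)*0)*93 = (0*0)*93 = 0*93 = 0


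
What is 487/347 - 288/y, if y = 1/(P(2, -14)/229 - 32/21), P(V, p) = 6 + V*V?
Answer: 237895477/556241 ≈ 427.68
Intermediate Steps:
P(V, p) = 6 + V²
y = -4809/7118 (y = 1/((6 + 2²)/229 - 32/21) = 1/((6 + 4)*(1/229) - 32*1/21) = 1/(10*(1/229) - 32/21) = 1/(10/229 - 32/21) = 1/(-7118/4809) = -4809/7118 ≈ -0.67561)
487/347 - 288/y = 487/347 - 288/(-4809/7118) = 487*(1/347) - 288*(-7118/4809) = 487/347 + 683328/1603 = 237895477/556241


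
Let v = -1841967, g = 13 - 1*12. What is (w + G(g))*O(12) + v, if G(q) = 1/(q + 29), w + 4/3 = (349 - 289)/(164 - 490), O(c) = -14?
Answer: -1501186172/815 ≈ -1.8419e+6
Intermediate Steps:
g = 1 (g = 13 - 12 = 1)
w = -742/489 (w = -4/3 + (349 - 289)/(164 - 490) = -4/3 + 60/(-326) = -4/3 + 60*(-1/326) = -4/3 - 30/163 = -742/489 ≈ -1.5174)
G(q) = 1/(29 + q)
(w + G(g))*O(12) + v = (-742/489 + 1/(29 + 1))*(-14) - 1841967 = (-742/489 + 1/30)*(-14) - 1841967 = -2419/1630*(-14) - 1841967 = 16933/815 - 1841967 = -1501186172/815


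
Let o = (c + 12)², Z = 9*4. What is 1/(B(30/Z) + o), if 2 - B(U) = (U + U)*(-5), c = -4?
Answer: 3/223 ≈ 0.013453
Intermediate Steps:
Z = 36
B(U) = 2 + 10*U (B(U) = 2 - (U + U)*(-5) = 2 - 2*U*(-5) = 2 - (-10)*U = 2 + 10*U)
o = 64 (o = (-4 + 12)² = 8² = 64)
1/(B(30/Z) + o) = 1/((2 + 10*(30/36)) + 64) = 1/((2 + 10*(30*(1/36))) + 64) = 1/((2 + 10*(⅚)) + 64) = 1/((2 + 25/3) + 64) = 1/(31/3 + 64) = 1/(223/3) = 3/223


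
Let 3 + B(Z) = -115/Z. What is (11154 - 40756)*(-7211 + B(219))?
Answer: 46770597562/219 ≈ 2.1356e+8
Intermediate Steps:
B(Z) = -3 - 115/Z
(11154 - 40756)*(-7211 + B(219)) = (11154 - 40756)*(-7211 + (-3 - 115/219)) = -29602*(-7211 + (-3 - 115*1/219)) = -29602*(-7211 + (-3 - 115/219)) = -29602*(-7211 - 772/219) = -29602*(-1579981/219) = 46770597562/219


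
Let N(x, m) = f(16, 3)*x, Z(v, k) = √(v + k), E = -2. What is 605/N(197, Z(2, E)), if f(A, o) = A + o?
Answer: 605/3743 ≈ 0.16163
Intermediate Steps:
Z(v, k) = √(k + v)
N(x, m) = 19*x (N(x, m) = (16 + 3)*x = 19*x)
605/N(197, Z(2, E)) = 605/((19*197)) = 605/3743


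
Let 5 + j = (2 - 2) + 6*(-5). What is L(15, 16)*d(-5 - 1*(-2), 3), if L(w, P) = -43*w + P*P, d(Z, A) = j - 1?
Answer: 14004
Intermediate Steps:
j = -35 (j = -5 + ((2 - 2) + 6*(-5)) = -5 + (0 - 30) = -5 - 30 = -35)
d(Z, A) = -36 (d(Z, A) = -35 - 1 = -36)
L(w, P) = P**2 - 43*w (L(w, P) = -43*w + P**2 = P**2 - 43*w)
L(15, 16)*d(-5 - 1*(-2), 3) = (16**2 - 43*15)*(-36) = (256 - 645)*(-36) = -389*(-36) = 14004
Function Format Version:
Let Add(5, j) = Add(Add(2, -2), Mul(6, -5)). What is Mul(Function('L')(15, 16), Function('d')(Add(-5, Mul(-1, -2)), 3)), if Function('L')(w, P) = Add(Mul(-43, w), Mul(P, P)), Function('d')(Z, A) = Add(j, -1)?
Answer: 14004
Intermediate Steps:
j = -35 (j = Add(-5, Add(Add(2, -2), Mul(6, -5))) = Add(-5, Add(0, -30)) = Add(-5, -30) = -35)
Function('d')(Z, A) = -36 (Function('d')(Z, A) = Add(-35, -1) = -36)
Function('L')(w, P) = Add(Pow(P, 2), Mul(-43, w)) (Function('L')(w, P) = Add(Mul(-43, w), Pow(P, 2)) = Add(Pow(P, 2), Mul(-43, w)))
Mul(Function('L')(15, 16), Function('d')(Add(-5, Mul(-1, -2)), 3)) = Mul(Add(Pow(16, 2), Mul(-43, 15)), -36) = Mul(Add(256, -645), -36) = Mul(-389, -36) = 14004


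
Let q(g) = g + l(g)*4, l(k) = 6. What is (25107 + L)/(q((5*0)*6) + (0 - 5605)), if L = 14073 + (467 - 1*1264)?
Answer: -38383/5581 ≈ -6.8774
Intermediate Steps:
q(g) = 24 + g (q(g) = g + 6*4 = g + 24 = 24 + g)
L = 13276 (L = 14073 + (467 - 1264) = 14073 - 797 = 13276)
(25107 + L)/(q((5*0)*6) + (0 - 5605)) = (25107 + 13276)/((24 + (5*0)*6) + (0 - 5605)) = 38383/((24 + 0*6) - 5605) = 38383/((24 + 0) - 5605) = 38383/(24 - 5605) = 38383/(-5581) = 38383*(-1/5581) = -38383/5581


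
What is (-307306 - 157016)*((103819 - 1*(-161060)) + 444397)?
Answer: -329332450872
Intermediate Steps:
(-307306 - 157016)*((103819 - 1*(-161060)) + 444397) = -464322*((103819 + 161060) + 444397) = -464322*(264879 + 444397) = -464322*709276 = -329332450872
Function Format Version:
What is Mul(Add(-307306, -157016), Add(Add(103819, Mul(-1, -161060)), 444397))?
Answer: -329332450872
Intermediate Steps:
Mul(Add(-307306, -157016), Add(Add(103819, Mul(-1, -161060)), 444397)) = Mul(-464322, Add(Add(103819, 161060), 444397)) = Mul(-464322, Add(264879, 444397)) = Mul(-464322, 709276) = -329332450872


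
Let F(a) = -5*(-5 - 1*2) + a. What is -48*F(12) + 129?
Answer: -2127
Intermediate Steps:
F(a) = 35 + a (F(a) = -5*(-5 - 2) + a = -5*(-7) + a = 35 + a)
-48*F(12) + 129 = -48*(35 + 12) + 129 = -48*47 + 129 = -2256 + 129 = -2127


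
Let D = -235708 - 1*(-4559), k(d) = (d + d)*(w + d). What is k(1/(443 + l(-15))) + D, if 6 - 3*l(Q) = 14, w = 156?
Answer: -403363245635/1745041 ≈ -2.3115e+5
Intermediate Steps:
l(Q) = -8/3 (l(Q) = 2 - ⅓*14 = 2 - 14/3 = -8/3)
k(d) = 2*d*(156 + d) (k(d) = (d + d)*(156 + d) = (2*d)*(156 + d) = 2*d*(156 + d))
D = -231149 (D = -235708 + 4559 = -231149)
k(1/(443 + l(-15))) + D = 2*(156 + 1/(443 - 8/3))/(443 - 8/3) - 231149 = 2*(156 + 1/(1321/3))/(1321/3) - 231149 = 2*(3/1321)*(156 + 3/1321) - 231149 = 2*(3/1321)*(206079/1321) - 231149 = 1236474/1745041 - 231149 = -403363245635/1745041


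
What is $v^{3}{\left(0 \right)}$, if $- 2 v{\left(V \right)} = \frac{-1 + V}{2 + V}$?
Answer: $\frac{1}{64} \approx 0.015625$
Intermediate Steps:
$v{\left(V \right)} = - \frac{-1 + V}{2 \left(2 + V\right)}$ ($v{\left(V \right)} = - \frac{\left(-1 + V\right) \frac{1}{2 + V}}{2} = - \frac{\frac{1}{2 + V} \left(-1 + V\right)}{2} = - \frac{-1 + V}{2 \left(2 + V\right)}$)
$v^{3}{\left(0 \right)} = \left(\frac{1 - 0}{2 \left(2 + 0\right)}\right)^{3} = \left(\frac{1 + 0}{2 \cdot 2}\right)^{3} = \left(\frac{1}{2} \cdot \frac{1}{2} \cdot 1\right)^{3} = \left(\frac{1}{4}\right)^{3} = \frac{1}{64}$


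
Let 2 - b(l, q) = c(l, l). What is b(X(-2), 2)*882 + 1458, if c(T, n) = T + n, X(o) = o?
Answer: 6750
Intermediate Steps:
b(l, q) = 2 - 2*l (b(l, q) = 2 - (l + l) = 2 - 2*l)
b(X(-2), 2)*882 + 1458 = (2 - 2*(-2))*882 + 1458 = (2 + 4)*882 + 1458 = 6*882 + 1458 = 5292 + 1458 = 6750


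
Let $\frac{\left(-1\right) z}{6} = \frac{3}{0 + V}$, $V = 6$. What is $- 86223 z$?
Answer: $258669$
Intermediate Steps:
$z = -3$ ($z = - 6 \frac{3}{0 + 6} = - 6 \cdot \frac{3}{6} = - 6 \cdot 3 \cdot \frac{1}{6} = \left(-6\right) \frac{1}{2} = -3$)
$- 86223 z = \left(-86223\right) \left(-3\right) = 258669$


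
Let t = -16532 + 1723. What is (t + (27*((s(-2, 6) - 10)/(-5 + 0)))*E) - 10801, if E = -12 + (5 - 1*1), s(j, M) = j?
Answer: -130642/5 ≈ -26128.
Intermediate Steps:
t = -14809
E = -8 (E = -12 + (5 - 1) = -12 + 4 = -8)
(t + (27*((s(-2, 6) - 10)/(-5 + 0)))*E) - 10801 = (-14809 + (27*((-2 - 10)/(-5 + 0)))*(-8)) - 10801 = (-14809 + (27*(-12/(-5)))*(-8)) - 10801 = (-14809 + (27*(-12*(-⅕)))*(-8)) - 10801 = (-14809 + (27*(12/5))*(-8)) - 10801 = (-14809 + (324/5)*(-8)) - 10801 = (-14809 - 2592/5) - 10801 = -76637/5 - 10801 = -130642/5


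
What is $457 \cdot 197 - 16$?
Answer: $90013$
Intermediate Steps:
$457 \cdot 197 - 16 = 90029 + \left(-150 + 134\right) = 90029 - 16 = 90013$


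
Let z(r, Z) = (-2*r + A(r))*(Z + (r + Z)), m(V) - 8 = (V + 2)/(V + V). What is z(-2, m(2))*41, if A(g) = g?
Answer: 1312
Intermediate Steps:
m(V) = 8 + (2 + V)/(2*V) (m(V) = 8 + (V + 2)/(V + V) = 8 + (2 + V)/((2*V)) = 8 + (2 + V)*(1/(2*V)) = 8 + (2 + V)/(2*V))
z(r, Z) = -r*(r + 2*Z) (z(r, Z) = (-2*r + r)*(Z + (r + Z)) = (-r)*(Z + (Z + r)) = (-r)*(r + 2*Z) = -r*(r + 2*Z))
z(-2, m(2))*41 = -2*(-1*(-2) - 2*(17/2 + 1/2))*41 = -2*(2 - 2*(17/2 + ½))*41 = -2*(2 - 2*9)*41 = -2*(2 - 18)*41 = -2*(-16)*41 = 32*41 = 1312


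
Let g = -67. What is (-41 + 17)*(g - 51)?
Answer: 2832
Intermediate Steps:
(-41 + 17)*(g - 51) = (-41 + 17)*(-67 - 51) = -24*(-118) = 2832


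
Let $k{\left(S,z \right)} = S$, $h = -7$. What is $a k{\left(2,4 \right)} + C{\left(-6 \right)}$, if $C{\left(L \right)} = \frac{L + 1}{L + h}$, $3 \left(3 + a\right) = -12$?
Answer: $- \frac{177}{13} \approx -13.615$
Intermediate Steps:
$a = -7$ ($a = -3 + \frac{1}{3} \left(-12\right) = -3 - 4 = -7$)
$C{\left(L \right)} = \frac{1 + L}{-7 + L}$ ($C{\left(L \right)} = \frac{L + 1}{L - 7} = \frac{1 + L}{-7 + L}$)
$a k{\left(2,4 \right)} + C{\left(-6 \right)} = \left(-7\right) 2 + \frac{1 - 6}{-7 - 6} = -14 + \frac{1}{-13} \left(-5\right) = -14 - - \frac{5}{13} = -14 + \frac{5}{13} = - \frac{177}{13}$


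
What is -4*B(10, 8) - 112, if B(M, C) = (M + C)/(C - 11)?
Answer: -88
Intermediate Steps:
B(M, C) = (C + M)/(-11 + C)
-4*B(10, 8) - 112 = -4*(8 + 10)/(-11 + 8) - 112 = -4*18/(-3) - 112 = -(-4)*18/3 - 112 = -4*(-6) - 112 = 24 - 112 = -88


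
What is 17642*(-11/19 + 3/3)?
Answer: 141136/19 ≈ 7428.2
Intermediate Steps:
17642*(-11/19 + 3/3) = 17642*(-11*1/19 + 3*(⅓)) = 17642*(-11/19 + 1) = 17642*(8/19) = 141136/19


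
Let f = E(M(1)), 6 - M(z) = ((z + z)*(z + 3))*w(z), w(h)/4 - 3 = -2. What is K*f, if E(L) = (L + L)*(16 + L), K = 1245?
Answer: 647400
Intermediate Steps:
w(h) = 4 (w(h) = 12 + 4*(-2) = 12 - 8 = 4)
M(z) = 6 - 8*z*(3 + z) (M(z) = 6 - (z + z)*(z + 3)*4 = 6 - (2*z)*(3 + z)*4 = 6 - 2*z*(3 + z)*4 = 6 - 8*z*(3 + z))
E(L) = 2*L*(16 + L) (E(L) = (2*L)*(16 + L) = 2*L*(16 + L))
f = 520 (f = 2*(6 - 24*1 - 8*1**2)*(16 + (6 - 24*1 - 8*1**2)) = 2*(6 - 24 - 8*1)*(16 + (6 - 24 - 8*1)) = 2*(6 - 24 - 8)*(16 + (6 - 24 - 8)) = 2*(-26)*(16 - 26) = 2*(-26)*(-10) = 520)
K*f = 1245*520 = 647400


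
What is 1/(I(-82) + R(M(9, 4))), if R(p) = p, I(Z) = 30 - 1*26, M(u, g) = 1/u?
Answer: 9/37 ≈ 0.24324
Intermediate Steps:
I(Z) = 4 (I(Z) = 30 - 26 = 4)
1/(I(-82) + R(M(9, 4))) = 1/(4 + 1/9) = 1/(4 + ⅑) = 1/(37/9) = 9/37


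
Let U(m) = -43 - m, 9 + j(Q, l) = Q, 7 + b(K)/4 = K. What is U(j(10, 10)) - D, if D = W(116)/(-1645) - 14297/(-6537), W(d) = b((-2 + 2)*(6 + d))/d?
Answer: -2057625412/44549655 ≈ -46.187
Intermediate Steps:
b(K) = -28 + 4*K
j(Q, l) = -9 + Q
W(d) = -28/d (W(d) = (-28 + 4*((-2 + 2)*(6 + d)))/d = (-28 + 4*(0*(6 + d)))/d = (-28 + 4*0)/d = (-28 + 0)/d = -28/d)
D = 97440592/44549655 (D = -28/116/(-1645) - 14297/(-6537) = -28*1/116*(-1/1645) - 14297*(-1/6537) = -7/29*(-1/1645) + 14297/6537 = 1/6815 + 14297/6537 = 97440592/44549655 ≈ 2.1872)
U(j(10, 10)) - D = (-43 - (-9 + 10)) - 1*97440592/44549655 = (-43 - 1*1) - 97440592/44549655 = (-43 - 1) - 97440592/44549655 = -44 - 97440592/44549655 = -2057625412/44549655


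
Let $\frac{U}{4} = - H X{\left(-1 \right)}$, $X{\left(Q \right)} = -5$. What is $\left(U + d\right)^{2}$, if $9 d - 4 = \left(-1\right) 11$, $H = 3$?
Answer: $\frac{284089}{81} \approx 3507.3$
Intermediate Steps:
$U = 60$ ($U = 4 \left(-1\right) 3 \left(-5\right) = 4 \left(\left(-3\right) \left(-5\right)\right) = 4 \cdot 15 = 60$)
$d = - \frac{7}{9}$ ($d = \frac{4}{9} + \frac{\left(-1\right) 11}{9} = \frac{4}{9} + \frac{1}{9} \left(-11\right) = \frac{4}{9} - \frac{11}{9} = - \frac{7}{9} \approx -0.77778$)
$\left(U + d\right)^{2} = \left(60 - \frac{7}{9}\right)^{2} = \left(\frac{533}{9}\right)^{2} = \frac{284089}{81}$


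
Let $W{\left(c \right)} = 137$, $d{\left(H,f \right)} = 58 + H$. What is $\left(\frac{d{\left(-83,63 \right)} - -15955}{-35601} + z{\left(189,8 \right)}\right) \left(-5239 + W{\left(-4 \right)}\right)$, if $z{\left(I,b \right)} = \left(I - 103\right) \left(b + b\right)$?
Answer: $- \frac{83283425564}{11867} \approx -7.0181 \cdot 10^{6}$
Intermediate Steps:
$z{\left(I,b \right)} = 2 b \left(-103 + I\right)$ ($z{\left(I,b \right)} = \left(-103 + I\right) 2 b = 2 b \left(-103 + I\right)$)
$\left(\frac{d{\left(-83,63 \right)} - -15955}{-35601} + z{\left(189,8 \right)}\right) \left(-5239 + W{\left(-4 \right)}\right) = \left(\frac{\left(58 - 83\right) - -15955}{-35601} + 2 \cdot 8 \left(-103 + 189\right)\right) \left(-5239 + 137\right) = \left(\left(-25 + 15955\right) \left(- \frac{1}{35601}\right) + 2 \cdot 8 \cdot 86\right) \left(-5102\right) = \left(15930 \left(- \frac{1}{35601}\right) + 1376\right) \left(-5102\right) = \left(- \frac{5310}{11867} + 1376\right) \left(-5102\right) = \frac{16323682}{11867} \left(-5102\right) = - \frac{83283425564}{11867}$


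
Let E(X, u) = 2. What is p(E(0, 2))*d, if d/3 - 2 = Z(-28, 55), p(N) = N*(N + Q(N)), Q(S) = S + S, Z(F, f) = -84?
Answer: -2952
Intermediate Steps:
Q(S) = 2*S
p(N) = 3*N**2 (p(N) = N*(N + 2*N) = N*(3*N) = 3*N**2)
d = -246 (d = 6 + 3*(-84) = 6 - 252 = -246)
p(E(0, 2))*d = (3*2**2)*(-246) = (3*4)*(-246) = 12*(-246) = -2952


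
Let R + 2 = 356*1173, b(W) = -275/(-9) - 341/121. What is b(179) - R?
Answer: -41338268/99 ≈ -4.1756e+5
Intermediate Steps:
b(W) = 2746/99 (b(W) = -275*(-⅑) - 341*1/121 = 275/9 - 31/11 = 2746/99)
R = 417586 (R = -2 + 356*1173 = -2 + 417588 = 417586)
b(179) - R = 2746/99 - 1*417586 = 2746/99 - 417586 = -41338268/99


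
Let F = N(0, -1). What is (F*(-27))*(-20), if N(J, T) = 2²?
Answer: 2160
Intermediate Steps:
N(J, T) = 4
F = 4
(F*(-27))*(-20) = (4*(-27))*(-20) = -108*(-20) = 2160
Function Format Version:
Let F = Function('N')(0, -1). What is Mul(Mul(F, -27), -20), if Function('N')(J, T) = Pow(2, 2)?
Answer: 2160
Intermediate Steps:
Function('N')(J, T) = 4
F = 4
Mul(Mul(F, -27), -20) = Mul(Mul(4, -27), -20) = Mul(-108, -20) = 2160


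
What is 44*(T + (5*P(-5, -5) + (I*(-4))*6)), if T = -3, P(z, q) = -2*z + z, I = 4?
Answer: -3256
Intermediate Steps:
P(z, q) = -z
44*(T + (5*P(-5, -5) + (I*(-4))*6)) = 44*(-3 + (5*(-1*(-5)) + (4*(-4))*6)) = 44*(-3 + (5*5 - 16*6)) = 44*(-3 + (25 - 96)) = 44*(-3 - 71) = 44*(-74) = -3256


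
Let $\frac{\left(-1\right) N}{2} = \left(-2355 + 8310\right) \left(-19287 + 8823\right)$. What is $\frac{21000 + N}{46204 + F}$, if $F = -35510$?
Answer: $\frac{62323620}{5347} \approx 11656.0$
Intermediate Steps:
$N = 124626240$ ($N = - 2 \left(-2355 + 8310\right) \left(-19287 + 8823\right) = - 2 \cdot 5955 \left(-10464\right) = \left(-2\right) \left(-62313120\right) = 124626240$)
$\frac{21000 + N}{46204 + F} = \frac{21000 + 124626240}{46204 - 35510} = \frac{124647240}{10694} = 124647240 \cdot \frac{1}{10694} = \frac{62323620}{5347}$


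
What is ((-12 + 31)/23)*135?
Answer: 2565/23 ≈ 111.52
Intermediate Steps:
((-12 + 31)/23)*135 = ((1/23)*19)*135 = (19/23)*135 = 2565/23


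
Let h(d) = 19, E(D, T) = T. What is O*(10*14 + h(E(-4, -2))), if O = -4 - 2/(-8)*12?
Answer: -159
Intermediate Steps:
O = -1 (O = -4 - 2*(-1/8)*12 = -4 + (1/4)*12 = -4 + 3 = -1)
O*(10*14 + h(E(-4, -2))) = -(10*14 + 19) = -(140 + 19) = -1*159 = -159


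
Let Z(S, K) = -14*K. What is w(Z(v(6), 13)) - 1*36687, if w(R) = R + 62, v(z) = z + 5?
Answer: -36807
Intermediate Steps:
v(z) = 5 + z
w(R) = 62 + R
w(Z(v(6), 13)) - 1*36687 = (62 - 14*13) - 1*36687 = (62 - 182) - 36687 = -120 - 36687 = -36807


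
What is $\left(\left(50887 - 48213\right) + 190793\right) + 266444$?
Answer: $459911$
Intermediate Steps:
$\left(\left(50887 - 48213\right) + 190793\right) + 266444 = \left(2674 + 190793\right) + 266444 = 193467 + 266444 = 459911$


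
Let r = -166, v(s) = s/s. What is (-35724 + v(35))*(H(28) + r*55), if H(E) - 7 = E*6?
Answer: 319899465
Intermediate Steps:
H(E) = 7 + 6*E (H(E) = 7 + E*6 = 7 + 6*E)
v(s) = 1
(-35724 + v(35))*(H(28) + r*55) = (-35724 + 1)*((7 + 6*28) - 166*55) = -35723*((7 + 168) - 9130) = -35723*(175 - 9130) = -35723*(-8955) = 319899465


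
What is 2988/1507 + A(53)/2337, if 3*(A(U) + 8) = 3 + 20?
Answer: 20947361/10565577 ≈ 1.9826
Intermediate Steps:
A(U) = -⅓ (A(U) = -8 + (3 + 20)/3 = -8 + (⅓)*23 = -8 + 23/3 = -⅓)
2988/1507 + A(53)/2337 = 2988/1507 - ⅓/2337 = 2988*(1/1507) - ⅓*1/2337 = 2988/1507 - 1/7011 = 20947361/10565577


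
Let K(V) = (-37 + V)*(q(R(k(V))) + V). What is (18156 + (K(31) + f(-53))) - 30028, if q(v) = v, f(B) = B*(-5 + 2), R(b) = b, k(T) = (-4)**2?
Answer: -11995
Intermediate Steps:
k(T) = 16
f(B) = -3*B (f(B) = B*(-3) = -3*B)
K(V) = (-37 + V)*(16 + V)
(18156 + (K(31) + f(-53))) - 30028 = (18156 + ((-592 + 31**2 - 21*31) - 3*(-53))) - 30028 = (18156 + ((-592 + 961 - 651) + 159)) - 30028 = (18156 + (-282 + 159)) - 30028 = (18156 - 123) - 30028 = 18033 - 30028 = -11995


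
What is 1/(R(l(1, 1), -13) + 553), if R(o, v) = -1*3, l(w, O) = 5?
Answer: 1/550 ≈ 0.0018182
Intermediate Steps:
R(o, v) = -3
1/(R(l(1, 1), -13) + 553) = 1/(-3 + 553) = 1/550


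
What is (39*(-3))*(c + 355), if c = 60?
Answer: -48555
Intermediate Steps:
(39*(-3))*(c + 355) = (39*(-3))*(60 + 355) = -117*415 = -48555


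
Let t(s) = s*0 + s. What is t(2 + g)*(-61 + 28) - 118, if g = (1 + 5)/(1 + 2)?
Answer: -250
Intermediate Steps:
g = 2 (g = 6/3 = 6*(1/3) = 2)
t(s) = s (t(s) = 0 + s = s)
t(2 + g)*(-61 + 28) - 118 = (2 + 2)*(-61 + 28) - 118 = 4*(-33) - 118 = -132 - 118 = -250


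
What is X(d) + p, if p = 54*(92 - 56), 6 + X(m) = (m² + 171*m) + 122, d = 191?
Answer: 71202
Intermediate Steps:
X(m) = 116 + m² + 171*m (X(m) = -6 + ((m² + 171*m) + 122) = -6 + (122 + m² + 171*m) = 116 + m² + 171*m)
p = 1944 (p = 54*36 = 1944)
X(d) + p = (116 + 191² + 171*191) + 1944 = (116 + 36481 + 32661) + 1944 = 69258 + 1944 = 71202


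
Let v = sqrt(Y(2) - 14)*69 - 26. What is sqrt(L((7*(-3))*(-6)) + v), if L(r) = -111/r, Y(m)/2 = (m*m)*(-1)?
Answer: sqrt(-47418 + 121716*I*sqrt(22))/42 ≈ 12.204 + 13.26*I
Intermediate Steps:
Y(m) = -2*m**2 (Y(m) = 2*((m*m)*(-1)) = 2*(m**2*(-1)) = 2*(-m**2) = -2*m**2)
v = -26 + 69*I*sqrt(22) (v = sqrt(-2*2**2 - 14)*69 - 26 = sqrt(-2*4 - 14)*69 - 26 = sqrt(-8 - 14)*69 - 26 = sqrt(-22)*69 - 26 = (I*sqrt(22))*69 - 26 = 69*I*sqrt(22) - 26 = -26 + 69*I*sqrt(22) ≈ -26.0 + 323.64*I)
sqrt(L((7*(-3))*(-6)) + v) = sqrt(-111/((7*(-3))*(-6)) + (-26 + 69*I*sqrt(22))) = sqrt(-111/((-21*(-6))) + (-26 + 69*I*sqrt(22))) = sqrt(-111/126 + (-26 + 69*I*sqrt(22))) = sqrt(-111*1/126 + (-26 + 69*I*sqrt(22))) = sqrt(-37/42 + (-26 + 69*I*sqrt(22))) = sqrt(-1129/42 + 69*I*sqrt(22))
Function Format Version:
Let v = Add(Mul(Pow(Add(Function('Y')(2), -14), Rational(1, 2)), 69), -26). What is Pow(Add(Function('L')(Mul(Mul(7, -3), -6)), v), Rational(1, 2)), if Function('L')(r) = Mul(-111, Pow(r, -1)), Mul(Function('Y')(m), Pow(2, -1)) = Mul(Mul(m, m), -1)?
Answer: Mul(Rational(1, 42), Pow(Add(-47418, Mul(121716, I, Pow(22, Rational(1, 2)))), Rational(1, 2))) ≈ Add(12.204, Mul(13.260, I))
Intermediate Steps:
Function('Y')(m) = Mul(-2, Pow(m, 2)) (Function('Y')(m) = Mul(2, Mul(Mul(m, m), -1)) = Mul(2, Mul(Pow(m, 2), -1)) = Mul(2, Mul(-1, Pow(m, 2))) = Mul(-2, Pow(m, 2)))
v = Add(-26, Mul(69, I, Pow(22, Rational(1, 2)))) (v = Add(Mul(Pow(Add(Mul(-2, Pow(2, 2)), -14), Rational(1, 2)), 69), -26) = Add(Mul(Pow(Add(Mul(-2, 4), -14), Rational(1, 2)), 69), -26) = Add(Mul(Pow(Add(-8, -14), Rational(1, 2)), 69), -26) = Add(Mul(Pow(-22, Rational(1, 2)), 69), -26) = Add(Mul(Mul(I, Pow(22, Rational(1, 2))), 69), -26) = Add(Mul(69, I, Pow(22, Rational(1, 2))), -26) = Add(-26, Mul(69, I, Pow(22, Rational(1, 2)))) ≈ Add(-26.000, Mul(323.64, I)))
Pow(Add(Function('L')(Mul(Mul(7, -3), -6)), v), Rational(1, 2)) = Pow(Add(Mul(-111, Pow(Mul(Mul(7, -3), -6), -1)), Add(-26, Mul(69, I, Pow(22, Rational(1, 2))))), Rational(1, 2)) = Pow(Add(Mul(-111, Pow(Mul(-21, -6), -1)), Add(-26, Mul(69, I, Pow(22, Rational(1, 2))))), Rational(1, 2)) = Pow(Add(Mul(-111, Pow(126, -1)), Add(-26, Mul(69, I, Pow(22, Rational(1, 2))))), Rational(1, 2)) = Pow(Add(Mul(-111, Rational(1, 126)), Add(-26, Mul(69, I, Pow(22, Rational(1, 2))))), Rational(1, 2)) = Pow(Add(Rational(-37, 42), Add(-26, Mul(69, I, Pow(22, Rational(1, 2))))), Rational(1, 2)) = Pow(Add(Rational(-1129, 42), Mul(69, I, Pow(22, Rational(1, 2)))), Rational(1, 2))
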